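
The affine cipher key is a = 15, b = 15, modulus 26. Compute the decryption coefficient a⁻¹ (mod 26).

7

Run Euclid on (26, 15):
26 = 1*15 + 11
15 = 1*11 + 4
11 = 2*4 + 3
4 = 1*3 + 1
3 = 3*1 + 0
The gcd is 1. Working backward:
1 = 4 − 3
1 = −11 + 3·4
1 = 3·15 − 4·11
1 = −4·26 + 7·15
So 15·7 ≡ 1 (mod 26).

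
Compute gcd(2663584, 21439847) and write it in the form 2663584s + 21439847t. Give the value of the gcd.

Euclidean algorithm:
21439847 = 8*2663584 + 131175
2663584 = 20*131175 + 40084
131175 = 3*40084 + 10923
40084 = 3*10923 + 7315
10923 = 1*7315 + 3608
7315 = 2*3608 + 99
3608 = 36*99 + 44
99 = 2*44 + 11
44 = 4*11 + 0
gcd(2663584, 21439847) = 11.
Express as a combination:
11 = 99 − 2·44
11 = −2·3608 + 73·99
11 = 73·7315 − 148·3608
11 = −148·10923 + 221·7315
11 = 221·40084 − 811·10923
11 = −811·131175 + 2654·40084
11 = 2654·2663584 − 53891·131175
11 = −53891·21439847 + 433782·2663584
So 11 = (-53891)·21439847 + (433782)·2663584.

11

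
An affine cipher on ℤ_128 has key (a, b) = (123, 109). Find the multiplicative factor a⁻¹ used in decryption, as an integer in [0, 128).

gcd(128, 123) by repeated division:
128 = 1×123 + 5
123 = 24×5 + 3
5 = 1×3 + 2
3 = 1×2 + 1
2 = 2×1 + 0
gcd = 1, so the inverse exists. Back-substitute:
1 = 3 − 2
1 = −5 + 2·3
1 = 2·123 − 49·5
1 = −49·128 + 51·123
So 123·51 ≡ 1 (mod 128).

51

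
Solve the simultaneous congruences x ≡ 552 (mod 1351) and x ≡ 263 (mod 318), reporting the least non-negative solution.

137003

Write x = 552 + 1351·k. Then 1351·k ≡ 263 − 552 ≡ 29 (mod 318).
Need 1351⁻¹ mod 318. Extended Euclid on (318, 79):
318 = 4*79 + 2
79 = 39*2 + 1
2 = 2*1 + 0
Back-substitute:
1 = 79 − 39·2
1 = −39·318 + 157·79
1351⁻¹ ≡ 157 (mod 318), so k ≡ 157·29 ≡ 101 (mod 318).
x = 552 + 1351·101 = 137003.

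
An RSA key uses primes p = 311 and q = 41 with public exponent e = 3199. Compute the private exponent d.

8799

φ(n) = (p−1)(q−1) = 310·40 = 12400.
Need d with 3199·d ≡ 1 (mod 12400). Apply the extended Euclidean algorithm:
12400 = 3·3199 + 2803
3199 = 1·2803 + 396
2803 = 7·396 + 31
396 = 12·31 + 24
31 = 1·24 + 7
24 = 3·7 + 3
7 = 2·3 + 1
3 = 3·1 + 0
Back-substitute:
1 = 7 − 2·3
1 = −2·24 + 7·7
1 = 7·31 − 9·24
1 = −9·396 + 115·31
1 = 115·2803 − 814·396
1 = −814·3199 + 929·2803
1 = 929·12400 − 3601·3199
So 3199·(-3601) ≡ 1 (mod 12400), hence d ≡ -3601 ≡ 8799 (mod 12400).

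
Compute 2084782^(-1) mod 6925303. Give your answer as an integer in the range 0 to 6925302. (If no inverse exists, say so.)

Compute gcd(2084782, 6925303):
6925303 = 3·2084782 + 670957
2084782 = 3·670957 + 71911
670957 = 9·71911 + 23758
71911 = 3·23758 + 637
23758 = 37·637 + 189
637 = 3·189 + 70
189 = 2·70 + 49
70 = 1·49 + 21
49 = 2·21 + 7
21 = 3·7 + 0
The gcd is 7, not 1, hence no inverse exists.

no inverse exists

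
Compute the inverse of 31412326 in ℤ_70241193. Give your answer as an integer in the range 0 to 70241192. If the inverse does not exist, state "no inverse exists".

Euclidean algorithm on 70241193, 31412326:
70241193 = 2·31412326 + 7416541
31412326 = 4·7416541 + 1746162
7416541 = 4·1746162 + 431893
1746162 = 4·431893 + 18590
431893 = 23·18590 + 4323
18590 = 4·4323 + 1298
4323 = 3·1298 + 429
1298 = 3·429 + 11
429 = 39·11 + 0
The gcd is 11, not 1, hence no inverse exists.

no inverse exists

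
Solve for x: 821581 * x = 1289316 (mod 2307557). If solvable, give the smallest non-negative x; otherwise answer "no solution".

First find gcd(821581, 2307557):
2307557 = 2×821581 + 664395
821581 = 1×664395 + 157186
664395 = 4×157186 + 35651
157186 = 4×35651 + 14582
35651 = 2×14582 + 6487
14582 = 2×6487 + 1608
6487 = 4×1608 + 55
1608 = 29×55 + 13
55 = 4×13 + 3
13 = 4×3 + 1
3 = 3×1 + 0
gcd = 1, so a unique solution mod 2307557 exists.
Back-substitute for the Bézout coefficients:
1 = 13 − 4·3
1 = −4·55 + 17·13
1 = 17·1608 − 497·55
1 = −497·6487 + 2005·1608
1 = 2005·14582 − 4507·6487
1 = −4507·35651 + 11019·14582
1 = 11019·157186 − 48583·35651
1 = −48583·664395 + 205351·157186
1 = 205351·821581 − 253934·664395
1 = −253934·2307557 + 713219·821581
So 821581·(713219) ≡ 1 (mod 2307557), giving 821581⁻¹ ≡ 713219.
x ≡ 821581⁻¹·1289316 ≡ 713219·1289316 ≡ 896147 (mod 2307557).

896147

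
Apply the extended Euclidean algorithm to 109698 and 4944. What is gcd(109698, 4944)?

6

Apply Euclid's algorithm to 109698 and 4944:
109698 = 22*4944 + 930
4944 = 5*930 + 294
930 = 3*294 + 48
294 = 6*48 + 6
48 = 8*6 + 0
gcd(109698, 4944) = 6.
Working backward:
6 = 294 − 6·48
6 = −6·930 + 19·294
6 = 19·4944 − 101·930
6 = −101·109698 + 2241·4944
So 6 = (-101)·109698 + (2241)·4944.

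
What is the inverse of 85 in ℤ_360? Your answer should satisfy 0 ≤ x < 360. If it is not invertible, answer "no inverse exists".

no inverse exists

Compute gcd(85, 360):
360 = 4*85 + 20
85 = 4*20 + 5
20 = 4*5 + 0
The gcd is 5, not 1, hence no inverse exists.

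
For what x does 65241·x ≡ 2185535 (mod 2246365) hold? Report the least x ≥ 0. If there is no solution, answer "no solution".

162345

First find gcd(65241, 2246365):
2246365 = 34×65241 + 28171
65241 = 2×28171 + 8899
28171 = 3×8899 + 1474
8899 = 6×1474 + 55
1474 = 26×55 + 44
55 = 1×44 + 11
44 = 4×11 + 0
gcd = 11 and 11 | 2185535, so solutions exist. Divide through by 11: 5931x ≡ 198685 (mod 204215).
Now find 5931⁻¹ mod 204215:
204215 = 34·5931 + 2561
5931 = 2·2561 + 809
2561 = 3·809 + 134
809 = 6·134 + 5
134 = 26·5 + 4
5 = 1·4 + 1
4 = 4·1 + 0
Back-substitute:
1 = 5 − 4
1 = −134 + 27·5
1 = 27·809 − 163·134
1 = −163·2561 + 516·809
1 = 516·5931 − 1195·2561
1 = −1195·204215 + 41146·5931
So 5931⁻¹ ≡ 41146 (mod 204215).
Then x ≡ 41146·198685 ≡ 162345 (mod 204215); the smallest non-negative solution is x = 162345.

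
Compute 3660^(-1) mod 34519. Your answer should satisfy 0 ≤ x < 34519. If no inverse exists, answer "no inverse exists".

3782

Extended Euclidean algorithm:
34519 = 9×3660 + 1579
3660 = 2×1579 + 502
1579 = 3×502 + 73
502 = 6×73 + 64
73 = 1×64 + 9
64 = 7×9 + 1
9 = 9×1 + 0
The gcd is 1. Working backward:
1 = 64 − 7·9
1 = −7·73 + 8·64
1 = 8·502 − 55·73
1 = −55·1579 + 173·502
1 = 173·3660 − 401·1579
1 = −401·34519 + 3782·3660
So 3660·3782 ≡ 1 (mod 34519).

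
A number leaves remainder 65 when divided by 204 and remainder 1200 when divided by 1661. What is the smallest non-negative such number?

321773

Write x = 65 + 204·k. Then 204·k ≡ 1200 − 65 ≡ 1135 (mod 1661).
Need 204⁻¹ mod 1661. Extended Euclid on (1661, 204):
1661 = 8·204 + 29
204 = 7·29 + 1
29 = 29·1 + 0
Back-substitute:
1 = 204 − 7·29
1 = −7·1661 + 57·204
204⁻¹ ≡ 57 (mod 1661), so k ≡ 57·1135 ≡ 1577 (mod 1661).
x = 65 + 204·1577 = 321773.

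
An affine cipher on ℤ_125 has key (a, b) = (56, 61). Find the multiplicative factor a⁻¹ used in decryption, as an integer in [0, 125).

Extended Euclidean algorithm:
125 = 2·56 + 13
56 = 4·13 + 4
13 = 3·4 + 1
4 = 4·1 + 0
gcd = 1, so the inverse exists. Back-substitute:
1 = 13 − 3·4
1 = −3·56 + 13·13
1 = 13·125 − 29·56
So 56·(-29) ≡ 1 (mod 125), and -29 ≡ 96 (mod 125).

96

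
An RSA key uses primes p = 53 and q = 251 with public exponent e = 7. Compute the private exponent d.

11143

φ(n) = (p−1)(q−1) = 52·250 = 13000.
Need d with 7·d ≡ 1 (mod 13000). Apply the extended Euclidean algorithm:
13000 = 1857*7 + 1
7 = 7*1 + 0
Back-substitute:
1 = 13000 − 1857·7
So 7·(-1857) ≡ 1 (mod 13000), hence d ≡ -1857 ≡ 11143 (mod 13000).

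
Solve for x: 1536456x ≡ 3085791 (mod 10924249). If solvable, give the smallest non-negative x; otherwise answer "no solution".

First find gcd(1536456, 10924249):
10924249 = 7×1536456 + 169057
1536456 = 9×169057 + 14943
169057 = 11×14943 + 4684
14943 = 3×4684 + 891
4684 = 5×891 + 229
891 = 3×229 + 204
229 = 1×204 + 25
204 = 8×25 + 4
25 = 6×4 + 1
4 = 4×1 + 0
gcd = 1, so a unique solution mod 10924249 exists.
Back-substitute for the Bézout coefficients:
1 = 25 − 6·4
1 = −6·204 + 49·25
1 = 49·229 − 55·204
1 = −55·891 + 214·229
1 = 214·4684 − 1125·891
1 = −1125·14943 + 3589·4684
1 = 3589·169057 − 40604·14943
1 = −40604·1536456 + 369025·169057
1 = 369025·10924249 − 2623779·1536456
So 1536456·(-2623779) ≡ 1 (mod 10924249), giving 1536456⁻¹ ≡ 8300470.
x ≡ 1536456⁻¹·3085791 ≡ 8300470·3085791 ≡ 7976667 (mod 10924249).

7976667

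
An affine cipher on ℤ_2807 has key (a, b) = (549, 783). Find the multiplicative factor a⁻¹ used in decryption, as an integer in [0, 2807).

2490

gcd(2807, 549) by repeated division:
2807 = 5×549 + 62
549 = 8×62 + 53
62 = 1×53 + 9
53 = 5×9 + 8
9 = 1×8 + 1
8 = 8×1 + 0
The gcd is 1. Working backward:
1 = 9 − 8
1 = −53 + 6·9
1 = 6·62 − 7·53
1 = −7·549 + 62·62
1 = 62·2807 − 317·549
So 549·(-317) ≡ 1 (mod 2807), and -317 ≡ 2490 (mod 2807).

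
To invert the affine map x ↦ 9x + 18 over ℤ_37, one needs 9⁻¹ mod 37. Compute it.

Apply the Euclidean algorithm to 37 and 9:
37 = 4*9 + 1
9 = 9*1 + 0
Since gcd(9, 37) = 1, back-substitute to write 1 as a combination:
1 = 37 − 4·9
So 9·(-4) ≡ 1 (mod 37), and -4 ≡ 33 (mod 37).

33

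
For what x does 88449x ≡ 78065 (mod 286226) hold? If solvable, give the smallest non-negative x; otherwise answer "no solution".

110797

First find gcd(88449, 286226):
286226 = 3*88449 + 20879
88449 = 4*20879 + 4933
20879 = 4*4933 + 1147
4933 = 4*1147 + 345
1147 = 3*345 + 112
345 = 3*112 + 9
112 = 12*9 + 4
9 = 2*4 + 1
4 = 4*1 + 0
gcd = 1, so a unique solution mod 286226 exists.
Back-substitute for the Bézout coefficients:
1 = 9 − 2·4
1 = −2·112 + 25·9
1 = 25·345 − 77·112
1 = −77·1147 + 256·345
1 = 256·4933 − 1101·1147
1 = −1101·20879 + 4660·4933
1 = 4660·88449 − 19741·20879
1 = −19741·286226 + 63883·88449
So 88449·(63883) ≡ 1 (mod 286226), giving 88449⁻¹ ≡ 63883.
x ≡ 88449⁻¹·78065 ≡ 63883·78065 ≡ 110797 (mod 286226).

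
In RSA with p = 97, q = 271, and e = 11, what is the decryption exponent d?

18851

φ(n) = (p−1)(q−1) = 96·270 = 25920.
Need d with 11·d ≡ 1 (mod 25920). Apply the extended Euclidean algorithm:
25920 = 2356×11 + 4
11 = 2×4 + 3
4 = 1×3 + 1
3 = 3×1 + 0
Back-substitute:
1 = 4 − 3
1 = −11 + 3·4
1 = 3·25920 − 7069·11
So 11·(-7069) ≡ 1 (mod 25920), hence d ≡ -7069 ≡ 18851 (mod 25920).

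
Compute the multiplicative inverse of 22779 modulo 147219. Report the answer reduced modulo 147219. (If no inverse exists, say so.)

Euclidean algorithm on 147219, 22779:
147219 = 6*22779 + 10545
22779 = 2*10545 + 1689
10545 = 6*1689 + 411
1689 = 4*411 + 45
411 = 9*45 + 6
45 = 7*6 + 3
6 = 2*3 + 0
Since gcd = 3 > 1, 22779 is not a unit mod 147219.

no inverse exists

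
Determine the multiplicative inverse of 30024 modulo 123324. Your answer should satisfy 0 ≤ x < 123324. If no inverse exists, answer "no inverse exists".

Euclidean algorithm on 123324, 30024:
123324 = 4×30024 + 3228
30024 = 9×3228 + 972
3228 = 3×972 + 312
972 = 3×312 + 36
312 = 8×36 + 24
36 = 1×24 + 12
24 = 2×12 + 0
gcd(30024, 123324) = 12 ≠ 1, so 30024 has no multiplicative inverse modulo 123324.

no inverse exists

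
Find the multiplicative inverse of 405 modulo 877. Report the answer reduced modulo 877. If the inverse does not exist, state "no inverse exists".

Run Euclid on (877, 405):
877 = 2·405 + 67
405 = 6·67 + 3
67 = 22·3 + 1
3 = 3·1 + 0
gcd = 1, so the inverse exists. Back-substitute:
1 = 67 − 22·3
1 = −22·405 + 133·67
1 = 133·877 − 288·405
Thus 405·(-288) ≡ 1 (mod 877); reducing, -288 mod 877 = 589.

589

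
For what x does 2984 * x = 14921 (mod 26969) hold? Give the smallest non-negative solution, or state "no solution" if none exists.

First find gcd(2984, 26969):
26969 = 9×2984 + 113
2984 = 26×113 + 46
113 = 2×46 + 21
46 = 2×21 + 4
21 = 5×4 + 1
4 = 4×1 + 0
gcd = 1, so a unique solution mod 26969 exists.
Back-substitute for the Bézout coefficients:
1 = 21 − 5·4
1 = −5·46 + 11·21
1 = 11·113 − 27·46
1 = −27·2984 + 713·113
1 = 713·26969 − 6444·2984
So 2984·(-6444) ≡ 1 (mod 26969), giving 2984⁻¹ ≡ 20525.
x ≡ 2984⁻¹·14921 ≡ 20525·14921 ≡ 20530 (mod 26969).

20530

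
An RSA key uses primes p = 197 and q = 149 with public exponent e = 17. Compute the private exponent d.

φ(n) = (p−1)(q−1) = 196·148 = 29008.
Need d with 17·d ≡ 1 (mod 29008). Apply the extended Euclidean algorithm:
29008 = 1706*17 + 6
17 = 2*6 + 5
6 = 1*5 + 1
5 = 5*1 + 0
Back-substitute:
1 = 6 − 5
1 = −17 + 3·6
1 = 3·29008 − 5119·17
So 17·(-5119) ≡ 1 (mod 29008), hence d ≡ -5119 ≡ 23889 (mod 29008).

23889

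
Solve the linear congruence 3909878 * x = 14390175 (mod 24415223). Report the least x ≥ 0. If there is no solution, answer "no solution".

gcd(3909878, 24415223):
24415223 = 6·3909878 + 955955
3909878 = 4·955955 + 86058
955955 = 11·86058 + 9317
86058 = 9·9317 + 2205
9317 = 4·2205 + 497
2205 = 4·497 + 217
497 = 2·217 + 63
217 = 3·63 + 28
63 = 2·28 + 7
28 = 4·7 + 0
gcd = 7, but 7 ∤ 14390175, so the congruence has no solution.

no solution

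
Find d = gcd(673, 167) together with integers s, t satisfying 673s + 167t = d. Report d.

Euclidean algorithm:
673 = 4*167 + 5
167 = 33*5 + 2
5 = 2*2 + 1
2 = 2*1 + 0
gcd(673, 167) = 1.
Back-substituting:
1 = 5 − 2·2
1 = −2·167 + 67·5
1 = 67·673 − 270·167
So 1 = (67)·673 + (-270)·167.

1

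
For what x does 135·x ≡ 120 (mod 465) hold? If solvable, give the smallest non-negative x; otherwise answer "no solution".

First find gcd(135, 465):
465 = 3·135 + 60
135 = 2·60 + 15
60 = 4·15 + 0
gcd = 15 and 15 | 120, so solutions exist. Divide through by 15: 9x ≡ 8 (mod 31).
Now find 9⁻¹ mod 31:
31 = 3·9 + 4
9 = 2·4 + 1
4 = 4·1 + 0
Back-substitute:
1 = 9 − 2·4
1 = −2·31 + 7·9
So 9⁻¹ ≡ 7 (mod 31).
Then x ≡ 7·8 ≡ 25 (mod 31); the smallest non-negative solution is x = 25.

25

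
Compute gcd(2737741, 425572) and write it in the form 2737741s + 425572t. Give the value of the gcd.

1

Repeated division:
2737741 = 6×425572 + 184309
425572 = 2×184309 + 56954
184309 = 3×56954 + 13447
56954 = 4×13447 + 3166
13447 = 4×3166 + 783
3166 = 4×783 + 34
783 = 23×34 + 1
34 = 34×1 + 0
gcd(2737741, 425572) = 1.
Working backward:
1 = 783 − 23·34
1 = −23·3166 + 93·783
1 = 93·13447 − 395·3166
1 = −395·56954 + 1673·13447
1 = 1673·184309 − 5414·56954
1 = −5414·425572 + 12501·184309
1 = 12501·2737741 − 80420·425572
So 1 = (12501)·2737741 + (-80420)·425572.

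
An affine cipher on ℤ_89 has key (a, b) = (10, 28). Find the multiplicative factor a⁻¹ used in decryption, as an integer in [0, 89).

9

Apply the Euclidean algorithm to 89 and 10:
89 = 8×10 + 9
10 = 1×9 + 1
9 = 9×1 + 0
Since gcd(10, 89) = 1, back-substitute to write 1 as a combination:
1 = 10 − 9
1 = −89 + 9·10
So 10·9 ≡ 1 (mod 89).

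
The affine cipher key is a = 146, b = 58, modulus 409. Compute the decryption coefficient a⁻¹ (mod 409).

395

Extended Euclidean algorithm:
409 = 2*146 + 117
146 = 1*117 + 29
117 = 4*29 + 1
29 = 29*1 + 0
The gcd is 1. Working backward:
1 = 117 − 4·29
1 = −4·146 + 5·117
1 = 5·409 − 14·146
So 146·(-14) ≡ 1 (mod 409), and -14 ≡ 395 (mod 409).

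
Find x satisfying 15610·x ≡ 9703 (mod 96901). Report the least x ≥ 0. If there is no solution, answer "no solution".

gcd(15610, 96901):
96901 = 6*15610 + 3241
15610 = 4*3241 + 2646
3241 = 1*2646 + 595
2646 = 4*595 + 266
595 = 2*266 + 63
266 = 4*63 + 14
63 = 4*14 + 7
14 = 2*7 + 0
gcd = 7, but 7 ∤ 9703, so the congruence has no solution.

no solution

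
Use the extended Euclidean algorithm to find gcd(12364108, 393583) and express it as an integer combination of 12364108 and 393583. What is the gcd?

Euclidean algorithm:
12364108 = 31×393583 + 163035
393583 = 2×163035 + 67513
163035 = 2×67513 + 28009
67513 = 2×28009 + 11495
28009 = 2×11495 + 5019
11495 = 2×5019 + 1457
5019 = 3×1457 + 648
1457 = 2×648 + 161
648 = 4×161 + 4
161 = 40×4 + 1
4 = 4×1 + 0
gcd(12364108, 393583) = 1.
Express as a combination:
1 = 161 − 40·4
1 = −40·648 + 161·161
1 = 161·1457 − 362·648
1 = −362·5019 + 1247·1457
1 = 1247·11495 − 2856·5019
1 = −2856·28009 + 6959·11495
1 = 6959·67513 − 16774·28009
1 = −16774·163035 + 40507·67513
1 = 40507·393583 − 97788·163035
1 = −97788·12364108 + 3071935·393583
So 1 = (-97788)·12364108 + (3071935)·393583.

1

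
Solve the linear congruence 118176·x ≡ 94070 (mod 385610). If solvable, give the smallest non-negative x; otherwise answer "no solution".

First find gcd(118176, 385610):
385610 = 3×118176 + 31082
118176 = 3×31082 + 24930
31082 = 1×24930 + 6152
24930 = 4×6152 + 322
6152 = 19×322 + 34
322 = 9×34 + 16
34 = 2×16 + 2
16 = 8×2 + 0
gcd = 2 and 2 | 94070, so solutions exist. Divide through by 2: 59088x ≡ 47035 (mod 192805).
Now find 59088⁻¹ mod 192805:
192805 = 3*59088 + 15541
59088 = 3*15541 + 12465
15541 = 1*12465 + 3076
12465 = 4*3076 + 161
3076 = 19*161 + 17
161 = 9*17 + 8
17 = 2*8 + 1
8 = 8*1 + 0
Back-substitute:
1 = 17 − 2·8
1 = −2·161 + 19·17
1 = 19·3076 − 363·161
1 = −363·12465 + 1471·3076
1 = 1471·15541 − 1834·12465
1 = −1834·59088 + 6973·15541
1 = 6973·192805 − 22753·59088
So 59088·(-22753) ≡ 1 (mod 192805), i.e. 59088⁻¹ ≡ 170052.
Then x ≡ 170052·47035 ≡ 73200 (mod 192805); the smallest non-negative solution is x = 73200.

73200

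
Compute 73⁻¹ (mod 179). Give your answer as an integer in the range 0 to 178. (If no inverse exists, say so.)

Extended Euclidean algorithm:
179 = 2*73 + 33
73 = 2*33 + 7
33 = 4*7 + 5
7 = 1*5 + 2
5 = 2*2 + 1
2 = 2*1 + 0
gcd = 1, so the inverse exists. Back-substitute:
1 = 5 − 2·2
1 = −2·7 + 3·5
1 = 3·33 − 14·7
1 = −14·73 + 31·33
1 = 31·179 − 76·73
So 73·(-76) ≡ 1 (mod 179), and -76 ≡ 103 (mod 179).

103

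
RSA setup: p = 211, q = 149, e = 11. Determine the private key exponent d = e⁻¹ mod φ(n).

5651

φ(n) = (p−1)(q−1) = 210·148 = 31080.
Need d with 11·d ≡ 1 (mod 31080). Apply the extended Euclidean algorithm:
31080 = 2825·11 + 5
11 = 2·5 + 1
5 = 5·1 + 0
Back-substitute:
1 = 11 − 2·5
1 = −2·31080 + 5651·11
So 11·5651 ≡ 1 (mod 31080), hence d = 5651.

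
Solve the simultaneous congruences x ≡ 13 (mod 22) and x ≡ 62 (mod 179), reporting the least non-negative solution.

2389

Write x = 13 + 22·k. Then 22·k ≡ 62 − 13 ≡ 49 (mod 179).
Need 22⁻¹ mod 179. Extended Euclid on (179, 22):
179 = 8×22 + 3
22 = 7×3 + 1
3 = 3×1 + 0
Back-substitute:
1 = 22 − 7·3
1 = −7·179 + 57·22
22⁻¹ ≡ 57 (mod 179), so k ≡ 57·49 ≡ 108 (mod 179).
x = 13 + 22·108 = 2389.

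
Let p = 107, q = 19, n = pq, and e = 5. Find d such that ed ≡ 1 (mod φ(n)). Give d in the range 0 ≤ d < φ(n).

φ(n) = (p−1)(q−1) = 106·18 = 1908.
Need d with 5·d ≡ 1 (mod 1908). Apply the extended Euclidean algorithm:
1908 = 381·5 + 3
5 = 1·3 + 2
3 = 1·2 + 1
2 = 2·1 + 0
Back-substitute:
1 = 3 − 2
1 = −5 + 2·3
1 = 2·1908 − 763·5
So 5·(-763) ≡ 1 (mod 1908), hence d ≡ -763 ≡ 1145 (mod 1908).

1145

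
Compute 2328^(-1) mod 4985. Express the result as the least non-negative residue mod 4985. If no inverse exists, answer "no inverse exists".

gcd(4985, 2328) by repeated division:
4985 = 2·2328 + 329
2328 = 7·329 + 25
329 = 13·25 + 4
25 = 6·4 + 1
4 = 4·1 + 0
The gcd is 1. Working backward:
1 = 25 − 6·4
1 = −6·329 + 79·25
1 = 79·2328 − 559·329
1 = −559·4985 + 1197·2328
So 2328·1197 ≡ 1 (mod 4985).

1197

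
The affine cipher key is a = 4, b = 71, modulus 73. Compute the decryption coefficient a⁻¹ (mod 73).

55

Extended Euclidean algorithm:
73 = 18*4 + 1
4 = 4*1 + 0
gcd = 1, so the inverse exists. Back-substitute:
1 = 73 − 18·4
Thus 4·(-18) ≡ 1 (mod 73); reducing, -18 mod 73 = 55.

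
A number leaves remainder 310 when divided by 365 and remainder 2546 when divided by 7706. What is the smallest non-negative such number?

Write x = 310 + 365·k. Then 365·k ≡ 2546 − 310 ≡ 2236 (mod 7706).
Need 365⁻¹ mod 7706. Extended Euclid on (7706, 365):
7706 = 21×365 + 41
365 = 8×41 + 37
41 = 1×37 + 4
37 = 9×4 + 1
4 = 4×1 + 0
Back-substitute:
1 = 37 − 9·4
1 = −9·41 + 10·37
1 = 10·365 − 89·41
1 = −89·7706 + 1879·365
365⁻¹ ≡ 1879 (mod 7706), so k ≡ 1879·2236 ≡ 1674 (mod 7706).
x = 310 + 365·1674 = 611320.

611320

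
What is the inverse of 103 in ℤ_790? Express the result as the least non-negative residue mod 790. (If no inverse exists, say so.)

767

Run Euclid on (790, 103):
790 = 7·103 + 69
103 = 1·69 + 34
69 = 2·34 + 1
34 = 34·1 + 0
gcd = 1, so the inverse exists. Back-substitute:
1 = 69 − 2·34
1 = −2·103 + 3·69
1 = 3·790 − 23·103
So 103·(-23) ≡ 1 (mod 790), and -23 ≡ 767 (mod 790).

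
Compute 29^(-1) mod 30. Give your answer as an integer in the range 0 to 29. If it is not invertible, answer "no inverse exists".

29

Run Euclid on (30, 29):
30 = 1*29 + 1
29 = 29*1 + 0
gcd = 1, so the inverse exists. Back-substitute:
1 = 30 − 29
Thus 29·(-1) ≡ 1 (mod 30); reducing, -1 mod 30 = 29.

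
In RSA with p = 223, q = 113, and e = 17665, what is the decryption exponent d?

18433

φ(n) = (p−1)(q−1) = 222·112 = 24864.
Need d with 17665·d ≡ 1 (mod 24864). Apply the extended Euclidean algorithm:
24864 = 1×17665 + 7199
17665 = 2×7199 + 3267
7199 = 2×3267 + 665
3267 = 4×665 + 607
665 = 1×607 + 58
607 = 10×58 + 27
58 = 2×27 + 4
27 = 6×4 + 3
4 = 1×3 + 1
3 = 3×1 + 0
Back-substitute:
1 = 4 − 3
1 = −27 + 7·4
1 = 7·58 − 15·27
1 = −15·607 + 157·58
1 = 157·665 − 172·607
1 = −172·3267 + 845·665
1 = 845·7199 − 1862·3267
1 = −1862·17665 + 4569·7199
1 = 4569·24864 − 6431·17665
So 17665·(-6431) ≡ 1 (mod 24864), hence d ≡ -6431 ≡ 18433 (mod 24864).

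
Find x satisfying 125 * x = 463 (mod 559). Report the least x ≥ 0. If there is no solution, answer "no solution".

First find gcd(125, 559):
559 = 4×125 + 59
125 = 2×59 + 7
59 = 8×7 + 3
7 = 2×3 + 1
3 = 3×1 + 0
gcd = 1, so a unique solution mod 559 exists.
Back-substitute for the Bézout coefficients:
1 = 7 − 2·3
1 = −2·59 + 17·7
1 = 17·125 − 36·59
1 = −36·559 + 161·125
So 125·(161) ≡ 1 (mod 559), giving 125⁻¹ ≡ 161.
x ≡ 125⁻¹·463 ≡ 161·463 ≡ 196 (mod 559).

196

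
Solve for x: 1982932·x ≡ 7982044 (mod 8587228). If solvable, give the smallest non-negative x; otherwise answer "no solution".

First find gcd(1982932, 8587228):
8587228 = 4×1982932 + 655500
1982932 = 3×655500 + 16432
655500 = 39×16432 + 14652
16432 = 1×14652 + 1780
14652 = 8×1780 + 412
1780 = 4×412 + 132
412 = 3×132 + 16
132 = 8×16 + 4
16 = 4×4 + 0
gcd = 4 and 4 | 7982044, so solutions exist. Divide through by 4: 495733x ≡ 1995511 (mod 2146807).
Now find 495733⁻¹ mod 2146807:
2146807 = 4×495733 + 163875
495733 = 3×163875 + 4108
163875 = 39×4108 + 3663
4108 = 1×3663 + 445
3663 = 8×445 + 103
445 = 4×103 + 33
103 = 3×33 + 4
33 = 8×4 + 1
4 = 4×1 + 0
Back-substitute:
1 = 33 − 8·4
1 = −8·103 + 25·33
1 = 25·445 − 108·103
1 = −108·3663 + 889·445
1 = 889·4108 − 997·3663
1 = −997·163875 + 39772·4108
1 = 39772·495733 − 120313·163875
1 = −120313·2146807 + 521024·495733
So 495733⁻¹ ≡ 521024 (mod 2146807).
Then x ≡ 521024·1995511 ≡ 1905936 (mod 2146807); the smallest non-negative solution is x = 1905936.

1905936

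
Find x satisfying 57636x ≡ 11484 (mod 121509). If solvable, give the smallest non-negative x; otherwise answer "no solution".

First find gcd(57636, 121509):
121509 = 2·57636 + 6237
57636 = 9·6237 + 1503
6237 = 4·1503 + 225
1503 = 6·225 + 153
225 = 1·153 + 72
153 = 2·72 + 9
72 = 8·9 + 0
gcd = 9 and 9 | 11484, so solutions exist. Divide through by 9: 6404x ≡ 1276 (mod 13501).
Now find 6404⁻¹ mod 13501:
13501 = 2×6404 + 693
6404 = 9×693 + 167
693 = 4×167 + 25
167 = 6×25 + 17
25 = 1×17 + 8
17 = 2×8 + 1
8 = 8×1 + 0
Back-substitute:
1 = 17 − 2·8
1 = −2·25 + 3·17
1 = 3·167 − 20·25
1 = −20·693 + 83·167
1 = 83·6404 − 767·693
1 = −767·13501 + 1617·6404
So 6404⁻¹ ≡ 1617 (mod 13501).
Then x ≡ 1617·1276 ≡ 11140 (mod 13501); the smallest non-negative solution is x = 11140.

11140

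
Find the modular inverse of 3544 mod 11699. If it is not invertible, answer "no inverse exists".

307

gcd(11699, 3544) by repeated division:
11699 = 3×3544 + 1067
3544 = 3×1067 + 343
1067 = 3×343 + 38
343 = 9×38 + 1
38 = 38×1 + 0
gcd = 1, so the inverse exists. Back-substitute:
1 = 343 − 9·38
1 = −9·1067 + 28·343
1 = 28·3544 − 93·1067
1 = −93·11699 + 307·3544
So 3544·307 ≡ 1 (mod 11699).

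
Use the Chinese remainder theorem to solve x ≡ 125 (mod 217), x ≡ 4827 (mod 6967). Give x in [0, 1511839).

Write x = 125 + 217·k. Then 217·k ≡ 4827 − 125 ≡ 4702 (mod 6967).
Need 217⁻¹ mod 6967. Extended Euclid on (6967, 217):
6967 = 32·217 + 23
217 = 9·23 + 10
23 = 2·10 + 3
10 = 3·3 + 1
3 = 3·1 + 0
Back-substitute:
1 = 10 − 3·3
1 = −3·23 + 7·10
1 = 7·217 − 66·23
1 = −66·6967 + 2119·217
217⁻¹ ≡ 2119 (mod 6967), so k ≡ 2119·4702 ≡ 728 (mod 6967).
x = 125 + 217·728 = 158101.

158101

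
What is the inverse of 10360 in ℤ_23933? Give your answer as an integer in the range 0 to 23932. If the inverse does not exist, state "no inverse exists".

no inverse exists

Euclidean algorithm on 23933, 10360:
23933 = 2·10360 + 3213
10360 = 3·3213 + 721
3213 = 4·721 + 329
721 = 2·329 + 63
329 = 5·63 + 14
63 = 4·14 + 7
14 = 2·7 + 0
gcd(10360, 23933) = 7 ≠ 1, so 10360 has no multiplicative inverse modulo 23933.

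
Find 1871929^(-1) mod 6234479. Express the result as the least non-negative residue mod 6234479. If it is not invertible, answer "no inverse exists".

gcd(6234479, 1871929) by repeated division:
6234479 = 3×1871929 + 618692
1871929 = 3×618692 + 15853
618692 = 39×15853 + 425
15853 = 37×425 + 128
425 = 3×128 + 41
128 = 3×41 + 5
41 = 8×5 + 1
5 = 5×1 + 0
The gcd is 1. Working backward:
1 = 41 − 8·5
1 = −8·128 + 25·41
1 = 25·425 − 83·128
1 = −83·15853 + 3096·425
1 = 3096·618692 − 120827·15853
1 = −120827·1871929 + 365577·618692
1 = 365577·6234479 − 1217558·1871929
Hence 1871929⁻¹ ≡ -1217558 ≡ 5016921 (mod 6234479).

5016921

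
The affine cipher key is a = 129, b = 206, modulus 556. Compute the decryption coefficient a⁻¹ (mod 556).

125

Extended Euclidean algorithm:
556 = 4×129 + 40
129 = 3×40 + 9
40 = 4×9 + 4
9 = 2×4 + 1
4 = 4×1 + 0
gcd = 1, so the inverse exists. Back-substitute:
1 = 9 − 2·4
1 = −2·40 + 9·9
1 = 9·129 − 29·40
1 = −29·556 + 125·129
So 129·125 ≡ 1 (mod 556).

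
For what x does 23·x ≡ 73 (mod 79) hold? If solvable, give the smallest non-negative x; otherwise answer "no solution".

First find gcd(23, 79):
79 = 3·23 + 10
23 = 2·10 + 3
10 = 3·3 + 1
3 = 3·1 + 0
gcd = 1, so a unique solution mod 79 exists.
Back-substitute for the Bézout coefficients:
1 = 10 − 3·3
1 = −3·23 + 7·10
1 = 7·79 − 24·23
So 23·(-24) ≡ 1 (mod 79), giving 23⁻¹ ≡ 55.
x ≡ 23⁻¹·73 ≡ 55·73 ≡ 65 (mod 79).

65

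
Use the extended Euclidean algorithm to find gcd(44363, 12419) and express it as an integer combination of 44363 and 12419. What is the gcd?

Euclidean algorithm:
44363 = 3·12419 + 7106
12419 = 1·7106 + 5313
7106 = 1·5313 + 1793
5313 = 2·1793 + 1727
1793 = 1·1727 + 66
1727 = 26·66 + 11
66 = 6·11 + 0
gcd(44363, 12419) = 11.
Working backward:
11 = 1727 − 26·66
11 = −26·1793 + 27·1727
11 = 27·5313 − 80·1793
11 = −80·7106 + 107·5313
11 = 107·12419 − 187·7106
11 = −187·44363 + 668·12419
So 11 = (-187)·44363 + (668)·12419.

11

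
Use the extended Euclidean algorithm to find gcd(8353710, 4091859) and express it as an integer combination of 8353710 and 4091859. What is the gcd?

Repeated division:
8353710 = 2×4091859 + 169992
4091859 = 24×169992 + 12051
169992 = 14×12051 + 1278
12051 = 9×1278 + 549
1278 = 2×549 + 180
549 = 3×180 + 9
180 = 20×9 + 0
gcd(8353710, 4091859) = 9.
Working backward:
9 = 549 − 3·180
9 = −3·1278 + 7·549
9 = 7·12051 − 66·1278
9 = −66·169992 + 931·12051
9 = 931·4091859 − 22410·169992
9 = −22410·8353710 + 45751·4091859
So 9 = (-22410)·8353710 + (45751)·4091859.

9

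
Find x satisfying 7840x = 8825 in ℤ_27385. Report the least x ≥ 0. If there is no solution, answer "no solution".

First find gcd(7840, 27385):
27385 = 3*7840 + 3865
7840 = 2*3865 + 110
3865 = 35*110 + 15
110 = 7*15 + 5
15 = 3*5 + 0
gcd = 5 and 5 | 8825, so solutions exist. Divide through by 5: 1568x ≡ 1765 (mod 5477).
Now find 1568⁻¹ mod 5477:
5477 = 3·1568 + 773
1568 = 2·773 + 22
773 = 35·22 + 3
22 = 7·3 + 1
3 = 3·1 + 0
Back-substitute:
1 = 22 − 7·3
1 = −7·773 + 246·22
1 = 246·1568 − 499·773
1 = −499·5477 + 1743·1568
So 1568⁻¹ ≡ 1743 (mod 5477).
Then x ≡ 1743·1765 ≡ 3798 (mod 5477); the smallest non-negative solution is x = 3798.

3798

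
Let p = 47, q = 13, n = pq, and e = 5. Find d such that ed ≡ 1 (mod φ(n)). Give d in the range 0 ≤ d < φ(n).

221

φ(n) = (p−1)(q−1) = 46·12 = 552.
Need d with 5·d ≡ 1 (mod 552). Apply the extended Euclidean algorithm:
552 = 110·5 + 2
5 = 2·2 + 1
2 = 2·1 + 0
Back-substitute:
1 = 5 − 2·2
1 = −2·552 + 221·5
So 5·221 ≡ 1 (mod 552), hence d = 221.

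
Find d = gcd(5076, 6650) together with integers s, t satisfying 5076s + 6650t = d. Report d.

2

Euclidean algorithm:
6650 = 1*5076 + 1574
5076 = 3*1574 + 354
1574 = 4*354 + 158
354 = 2*158 + 38
158 = 4*38 + 6
38 = 6*6 + 2
6 = 3*2 + 0
gcd(5076, 6650) = 2.
Back-substituting:
2 = 38 − 6·6
2 = −6·158 + 25·38
2 = 25·354 − 56·158
2 = −56·1574 + 249·354
2 = 249·5076 − 803·1574
2 = −803·6650 + 1052·5076
So 2 = (-803)·6650 + (1052)·5076.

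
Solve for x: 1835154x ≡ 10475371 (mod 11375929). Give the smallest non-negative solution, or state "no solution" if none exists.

First find gcd(1835154, 11375929):
11375929 = 6·1835154 + 365005
1835154 = 5·365005 + 10129
365005 = 36·10129 + 361
10129 = 28·361 + 21
361 = 17·21 + 4
21 = 5·4 + 1
4 = 4·1 + 0
gcd = 1, so a unique solution mod 11375929 exists.
Back-substitute for the Bézout coefficients:
1 = 21 − 5·4
1 = −5·361 + 86·21
1 = 86·10129 − 2413·361
1 = −2413·365005 + 86954·10129
1 = 86954·1835154 − 437183·365005
1 = −437183·11375929 + 2710052·1835154
So 1835154·(2710052) ≡ 1 (mod 11375929), giving 1835154⁻¹ ≡ 2710052.
x ≡ 1835154⁻¹·10475371 ≡ 2710052·10475371 ≡ 10046786 (mod 11375929).

10046786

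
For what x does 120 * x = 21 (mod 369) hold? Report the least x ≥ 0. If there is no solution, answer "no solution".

34

First find gcd(120, 369):
369 = 3·120 + 9
120 = 13·9 + 3
9 = 3·3 + 0
gcd = 3 and 3 | 21, so solutions exist. Divide through by 3: 40x ≡ 7 (mod 123).
Now find 40⁻¹ mod 123:
123 = 3·40 + 3
40 = 13·3 + 1
3 = 3·1 + 0
Back-substitute:
1 = 40 − 13·3
1 = −13·123 + 40·40
So 40⁻¹ ≡ 40 (mod 123).
Then x ≡ 40·7 ≡ 34 (mod 123); the smallest non-negative solution is x = 34.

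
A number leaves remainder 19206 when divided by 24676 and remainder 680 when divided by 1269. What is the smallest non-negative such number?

16058606

Write x = 19206 + 24676·k. Then 24676·k ≡ 680 − 19206 ≡ 509 (mod 1269).
Need 24676⁻¹ mod 1269. Extended Euclid on (1269, 565):
1269 = 2×565 + 139
565 = 4×139 + 9
139 = 15×9 + 4
9 = 2×4 + 1
4 = 4×1 + 0
Back-substitute:
1 = 9 − 2·4
1 = −2·139 + 31·9
1 = 31·565 − 126·139
1 = −126·1269 + 283·565
24676⁻¹ ≡ 283 (mod 1269), so k ≡ 283·509 ≡ 650 (mod 1269).
x = 19206 + 24676·650 = 16058606.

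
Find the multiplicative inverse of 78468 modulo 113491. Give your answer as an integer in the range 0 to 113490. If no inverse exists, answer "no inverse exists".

35535

Extended Euclidean algorithm:
113491 = 1*78468 + 35023
78468 = 2*35023 + 8422
35023 = 4*8422 + 1335
8422 = 6*1335 + 412
1335 = 3*412 + 99
412 = 4*99 + 16
99 = 6*16 + 3
16 = 5*3 + 1
3 = 3*1 + 0
gcd = 1, so the inverse exists. Back-substitute:
1 = 16 − 5·3
1 = −5·99 + 31·16
1 = 31·412 − 129·99
1 = −129·1335 + 418·412
1 = 418·8422 − 2637·1335
1 = −2637·35023 + 10966·8422
1 = 10966·78468 − 24569·35023
1 = −24569·113491 + 35535·78468
So 78468·35535 ≡ 1 (mod 113491).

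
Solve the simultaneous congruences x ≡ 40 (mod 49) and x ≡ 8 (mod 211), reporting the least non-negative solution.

Write x = 40 + 49·k. Then 49·k ≡ 8 − 40 ≡ 179 (mod 211).
Need 49⁻¹ mod 211. Extended Euclid on (211, 49):
211 = 4×49 + 15
49 = 3×15 + 4
15 = 3×4 + 3
4 = 1×3 + 1
3 = 3×1 + 0
Back-substitute:
1 = 4 − 3
1 = −15 + 4·4
1 = 4·49 − 13·15
1 = −13·211 + 56·49
49⁻¹ ≡ 56 (mod 211), so k ≡ 56·179 ≡ 107 (mod 211).
x = 40 + 49·107 = 5283.

5283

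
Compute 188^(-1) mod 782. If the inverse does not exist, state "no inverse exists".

Compute gcd(188, 782):
782 = 4*188 + 30
188 = 6*30 + 8
30 = 3*8 + 6
8 = 1*6 + 2
6 = 3*2 + 0
The gcd is 2, not 1, hence no inverse exists.

no inverse exists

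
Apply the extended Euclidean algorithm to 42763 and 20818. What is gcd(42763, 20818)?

Euclidean algorithm:
42763 = 2×20818 + 1127
20818 = 18×1127 + 532
1127 = 2×532 + 63
532 = 8×63 + 28
63 = 2×28 + 7
28 = 4×7 + 0
gcd(42763, 20818) = 7.
Back-substituting:
7 = 63 − 2·28
7 = −2·532 + 17·63
7 = 17·1127 − 36·532
7 = −36·20818 + 665·1127
7 = 665·42763 − 1366·20818
So 7 = (665)·42763 + (-1366)·20818.

7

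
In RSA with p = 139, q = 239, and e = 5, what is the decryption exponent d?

φ(n) = (p−1)(q−1) = 138·238 = 32844.
Need d with 5·d ≡ 1 (mod 32844). Apply the extended Euclidean algorithm:
32844 = 6568*5 + 4
5 = 1*4 + 1
4 = 4*1 + 0
Back-substitute:
1 = 5 − 4
1 = −32844 + 6569·5
So 5·6569 ≡ 1 (mod 32844), hence d = 6569.

6569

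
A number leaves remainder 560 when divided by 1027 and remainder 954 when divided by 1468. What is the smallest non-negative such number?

Write x = 560 + 1027·k. Then 1027·k ≡ 954 − 560 ≡ 394 (mod 1468).
Need 1027⁻¹ mod 1468. Extended Euclid on (1468, 1027):
1468 = 1×1027 + 441
1027 = 2×441 + 145
441 = 3×145 + 6
145 = 24×6 + 1
6 = 6×1 + 0
Back-substitute:
1 = 145 − 24·6
1 = −24·441 + 73·145
1 = 73·1027 − 170·441
1 = −170·1468 + 243·1027
1027⁻¹ ≡ 243 (mod 1468), so k ≡ 243·394 ≡ 322 (mod 1468).
x = 560 + 1027·322 = 331254.

331254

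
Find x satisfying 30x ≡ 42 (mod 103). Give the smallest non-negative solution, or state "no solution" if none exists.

22

First find gcd(30, 103):
103 = 3×30 + 13
30 = 2×13 + 4
13 = 3×4 + 1
4 = 4×1 + 0
gcd = 1, so a unique solution mod 103 exists.
Back-substitute for the Bézout coefficients:
1 = 13 − 3·4
1 = −3·30 + 7·13
1 = 7·103 − 24·30
So 30·(-24) ≡ 1 (mod 103), giving 30⁻¹ ≡ 79.
x ≡ 30⁻¹·42 ≡ 79·42 ≡ 22 (mod 103).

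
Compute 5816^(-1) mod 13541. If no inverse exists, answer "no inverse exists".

3043

Apply the Euclidean algorithm to 13541 and 5816:
13541 = 2*5816 + 1909
5816 = 3*1909 + 89
1909 = 21*89 + 40
89 = 2*40 + 9
40 = 4*9 + 4
9 = 2*4 + 1
4 = 4*1 + 0
gcd = 1, so the inverse exists. Back-substitute:
1 = 9 − 2·4
1 = −2·40 + 9·9
1 = 9·89 − 20·40
1 = −20·1909 + 429·89
1 = 429·5816 − 1307·1909
1 = −1307·13541 + 3043·5816
So 5816·3043 ≡ 1 (mod 13541).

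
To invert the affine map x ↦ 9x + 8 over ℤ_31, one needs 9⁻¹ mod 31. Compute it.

Run Euclid on (31, 9):
31 = 3*9 + 4
9 = 2*4 + 1
4 = 4*1 + 0
Since gcd(9, 31) = 1, back-substitute to write 1 as a combination:
1 = 9 − 2·4
1 = −2·31 + 7·9
So 9·7 ≡ 1 (mod 31).

7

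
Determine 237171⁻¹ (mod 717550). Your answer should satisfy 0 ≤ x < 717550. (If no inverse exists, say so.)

Run Euclid on (717550, 237171):
717550 = 3*237171 + 6037
237171 = 39*6037 + 1728
6037 = 3*1728 + 853
1728 = 2*853 + 22
853 = 38*22 + 17
22 = 1*17 + 5
17 = 3*5 + 2
5 = 2*2 + 1
2 = 2*1 + 0
gcd = 1, so the inverse exists. Back-substitute:
1 = 5 − 2·2
1 = −2·17 + 7·5
1 = 7·22 − 9·17
1 = −9·853 + 349·22
1 = 349·1728 − 707·853
1 = −707·6037 + 2470·1728
1 = 2470·237171 − 97037·6037
1 = −97037·717550 + 293581·237171
So 237171·293581 ≡ 1 (mod 717550).

293581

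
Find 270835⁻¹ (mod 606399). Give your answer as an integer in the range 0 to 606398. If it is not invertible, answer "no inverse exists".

358477

Run Euclid on (606399, 270835):
606399 = 2*270835 + 64729
270835 = 4*64729 + 11919
64729 = 5*11919 + 5134
11919 = 2*5134 + 1651
5134 = 3*1651 + 181
1651 = 9*181 + 22
181 = 8*22 + 5
22 = 4*5 + 2
5 = 2*2 + 1
2 = 2*1 + 0
The gcd is 1. Working backward:
1 = 5 − 2·2
1 = −2·22 + 9·5
1 = 9·181 − 74·22
1 = −74·1651 + 675·181
1 = 675·5134 − 2099·1651
1 = −2099·11919 + 4873·5134
1 = 4873·64729 − 26464·11919
1 = −26464·270835 + 110729·64729
1 = 110729·606399 − 247922·270835
So 270835·(-247922) ≡ 1 (mod 606399), and -247922 ≡ 358477 (mod 606399).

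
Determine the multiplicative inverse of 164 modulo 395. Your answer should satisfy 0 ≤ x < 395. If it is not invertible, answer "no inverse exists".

gcd(395, 164) by repeated division:
395 = 2*164 + 67
164 = 2*67 + 30
67 = 2*30 + 7
30 = 4*7 + 2
7 = 3*2 + 1
2 = 2*1 + 0
The gcd is 1. Working backward:
1 = 7 − 3·2
1 = −3·30 + 13·7
1 = 13·67 − 29·30
1 = −29·164 + 71·67
1 = 71·395 − 171·164
Hence 164⁻¹ ≡ -171 ≡ 224 (mod 395).

224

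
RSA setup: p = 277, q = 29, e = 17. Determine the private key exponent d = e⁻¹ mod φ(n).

2273

φ(n) = (p−1)(q−1) = 276·28 = 7728.
Need d with 17·d ≡ 1 (mod 7728). Apply the extended Euclidean algorithm:
7728 = 454·17 + 10
17 = 1·10 + 7
10 = 1·7 + 3
7 = 2·3 + 1
3 = 3·1 + 0
Back-substitute:
1 = 7 − 2·3
1 = −2·10 + 3·7
1 = 3·17 − 5·10
1 = −5·7728 + 2273·17
So 17·2273 ≡ 1 (mod 7728), hence d = 2273.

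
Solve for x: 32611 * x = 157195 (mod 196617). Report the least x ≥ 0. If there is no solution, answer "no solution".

63100

First find gcd(32611, 196617):
196617 = 6×32611 + 951
32611 = 34×951 + 277
951 = 3×277 + 120
277 = 2×120 + 37
120 = 3×37 + 9
37 = 4×9 + 1
9 = 9×1 + 0
gcd = 1, so a unique solution mod 196617 exists.
Back-substitute for the Bézout coefficients:
1 = 37 − 4·9
1 = −4·120 + 13·37
1 = 13·277 − 30·120
1 = −30·951 + 103·277
1 = 103·32611 − 3532·951
1 = −3532·196617 + 21295·32611
So 32611·(21295) ≡ 1 (mod 196617), giving 32611⁻¹ ≡ 21295.
x ≡ 32611⁻¹·157195 ≡ 21295·157195 ≡ 63100 (mod 196617).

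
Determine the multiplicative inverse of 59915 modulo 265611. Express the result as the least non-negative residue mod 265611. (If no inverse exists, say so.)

Apply the Euclidean algorithm to 265611 and 59915:
265611 = 4×59915 + 25951
59915 = 2×25951 + 8013
25951 = 3×8013 + 1912
8013 = 4×1912 + 365
1912 = 5×365 + 87
365 = 4×87 + 17
87 = 5×17 + 2
17 = 8×2 + 1
2 = 2×1 + 0
gcd = 1, so the inverse exists. Back-substitute:
1 = 17 − 8·2
1 = −8·87 + 41·17
1 = 41·365 − 172·87
1 = −172·1912 + 901·365
1 = 901·8013 − 3776·1912
1 = −3776·25951 + 12229·8013
1 = 12229·59915 − 28234·25951
1 = −28234·265611 + 125165·59915
So 59915·125165 ≡ 1 (mod 265611).

125165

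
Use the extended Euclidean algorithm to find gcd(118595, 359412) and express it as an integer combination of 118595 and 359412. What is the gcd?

Apply Euclid's algorithm to 359412 and 118595:
359412 = 3*118595 + 3627
118595 = 32*3627 + 2531
3627 = 1*2531 + 1096
2531 = 2*1096 + 339
1096 = 3*339 + 79
339 = 4*79 + 23
79 = 3*23 + 10
23 = 2*10 + 3
10 = 3*3 + 1
3 = 3*1 + 0
gcd(118595, 359412) = 1.
Back-substituting:
1 = 10 − 3·3
1 = −3·23 + 7·10
1 = 7·79 − 24·23
1 = −24·339 + 103·79
1 = 103·1096 − 333·339
1 = −333·2531 + 769·1096
1 = 769·3627 − 1102·2531
1 = −1102·118595 + 36033·3627
1 = 36033·359412 − 109201·118595
So 1 = (36033)·359412 + (-109201)·118595.

1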